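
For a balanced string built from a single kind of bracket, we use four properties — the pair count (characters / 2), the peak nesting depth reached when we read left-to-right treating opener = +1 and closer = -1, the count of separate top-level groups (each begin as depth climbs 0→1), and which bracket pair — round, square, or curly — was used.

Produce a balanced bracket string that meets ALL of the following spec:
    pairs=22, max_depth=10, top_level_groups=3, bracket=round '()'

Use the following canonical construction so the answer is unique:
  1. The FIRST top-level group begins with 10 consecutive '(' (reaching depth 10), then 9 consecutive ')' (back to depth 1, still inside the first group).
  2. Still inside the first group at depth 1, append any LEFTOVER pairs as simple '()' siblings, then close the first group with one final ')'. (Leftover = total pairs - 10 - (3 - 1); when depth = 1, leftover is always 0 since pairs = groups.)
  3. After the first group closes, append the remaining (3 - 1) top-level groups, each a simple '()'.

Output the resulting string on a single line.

Spec: pairs=22 depth=10 groups=3
Leftover pairs = 22 - 10 - (3-1) = 10
First group: deep chain of depth 10 + 10 sibling pairs
Remaining 2 groups: simple '()' each

Answer: (((((((((()))))))))()()()()()()()()()())()()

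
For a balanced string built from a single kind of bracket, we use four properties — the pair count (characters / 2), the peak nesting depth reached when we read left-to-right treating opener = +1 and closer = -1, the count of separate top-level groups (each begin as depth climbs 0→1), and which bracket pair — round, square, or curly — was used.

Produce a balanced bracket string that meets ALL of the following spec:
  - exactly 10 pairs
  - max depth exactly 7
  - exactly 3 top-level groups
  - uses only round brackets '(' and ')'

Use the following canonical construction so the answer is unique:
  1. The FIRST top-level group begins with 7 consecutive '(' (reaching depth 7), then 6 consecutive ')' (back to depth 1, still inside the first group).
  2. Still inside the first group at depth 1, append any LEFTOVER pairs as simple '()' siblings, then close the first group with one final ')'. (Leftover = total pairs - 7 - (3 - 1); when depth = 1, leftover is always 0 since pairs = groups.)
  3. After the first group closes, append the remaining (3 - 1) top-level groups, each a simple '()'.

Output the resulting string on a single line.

Answer: ((((((())))))())()()

Derivation:
Spec: pairs=10 depth=7 groups=3
Leftover pairs = 10 - 7 - (3-1) = 1
First group: deep chain of depth 7 + 1 sibling pairs
Remaining 2 groups: simple '()' each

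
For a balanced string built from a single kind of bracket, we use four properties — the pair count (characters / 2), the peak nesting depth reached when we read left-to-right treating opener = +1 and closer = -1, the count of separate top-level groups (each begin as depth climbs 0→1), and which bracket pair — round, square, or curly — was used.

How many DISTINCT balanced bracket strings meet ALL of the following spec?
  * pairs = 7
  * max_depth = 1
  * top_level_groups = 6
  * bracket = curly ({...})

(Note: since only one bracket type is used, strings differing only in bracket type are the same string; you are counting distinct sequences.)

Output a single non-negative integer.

Answer: 0

Derivation:
Spec: pairs=7 depth=1 groups=6
Count(depth <= 1) = 0
Count(depth <= 0) = 0
Count(depth == 1) = 0 - 0 = 0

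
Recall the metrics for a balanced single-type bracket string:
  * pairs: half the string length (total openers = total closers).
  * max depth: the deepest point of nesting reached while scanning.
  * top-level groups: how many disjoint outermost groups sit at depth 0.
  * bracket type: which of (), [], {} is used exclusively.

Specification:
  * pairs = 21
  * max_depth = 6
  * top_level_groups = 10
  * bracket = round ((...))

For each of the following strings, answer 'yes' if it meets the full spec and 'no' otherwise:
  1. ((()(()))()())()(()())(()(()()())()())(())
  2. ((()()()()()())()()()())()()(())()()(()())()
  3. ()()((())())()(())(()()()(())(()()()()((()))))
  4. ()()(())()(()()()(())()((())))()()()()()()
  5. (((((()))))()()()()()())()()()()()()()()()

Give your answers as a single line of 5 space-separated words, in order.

String 1 '((()(()))()())()(()())(()(()()())()())(())': depth seq [1 2 3 2 3 4 3 2 1 2 1 2 1 0 1 0 1 2 1 2 1 0 1 2 1 2 3 2 3 2 3 2 1 2 1 2 1 0 1 2 1 0]
  -> pairs=21 depth=4 groups=5 -> no
String 2 '((()()()()()())()()()())()()(())()()(()())()': depth seq [1 2 3 2 3 2 3 2 3 2 3 2 3 2 1 2 1 2 1 2 1 2 1 0 1 0 1 0 1 2 1 0 1 0 1 0 1 2 1 2 1 0 1 0]
  -> pairs=22 depth=3 groups=8 -> no
String 3 '()()((())())()(())(()()()(())(()()()()((()))))': depth seq [1 0 1 0 1 2 3 2 1 2 1 0 1 0 1 2 1 0 1 2 1 2 1 2 1 2 3 2 1 2 3 2 3 2 3 2 3 2 3 4 5 4 3 2 1 0]
  -> pairs=23 depth=5 groups=6 -> no
String 4 '()()(())()(()()()(())()((())))()()()()()()': depth seq [1 0 1 0 1 2 1 0 1 0 1 2 1 2 1 2 1 2 3 2 1 2 1 2 3 4 3 2 1 0 1 0 1 0 1 0 1 0 1 0 1 0]
  -> pairs=21 depth=4 groups=11 -> no
String 5 '(((((()))))()()()()()())()()()()()()()()()': depth seq [1 2 3 4 5 6 5 4 3 2 1 2 1 2 1 2 1 2 1 2 1 2 1 0 1 0 1 0 1 0 1 0 1 0 1 0 1 0 1 0 1 0]
  -> pairs=21 depth=6 groups=10 -> yes

Answer: no no no no yes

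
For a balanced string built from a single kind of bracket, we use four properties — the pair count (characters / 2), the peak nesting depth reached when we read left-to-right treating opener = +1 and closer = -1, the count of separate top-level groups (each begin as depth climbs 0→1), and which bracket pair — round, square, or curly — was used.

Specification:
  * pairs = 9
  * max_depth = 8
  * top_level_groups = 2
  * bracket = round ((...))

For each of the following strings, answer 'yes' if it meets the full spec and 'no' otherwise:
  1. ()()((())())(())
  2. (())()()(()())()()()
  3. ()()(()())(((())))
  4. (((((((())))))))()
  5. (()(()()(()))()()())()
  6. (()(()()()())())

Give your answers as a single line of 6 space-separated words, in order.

String 1 '()()((())())(())': depth seq [1 0 1 0 1 2 3 2 1 2 1 0 1 2 1 0]
  -> pairs=8 depth=3 groups=4 -> no
String 2 '(())()()(()())()()()': depth seq [1 2 1 0 1 0 1 0 1 2 1 2 1 0 1 0 1 0 1 0]
  -> pairs=10 depth=2 groups=7 -> no
String 3 '()()(()())(((())))': depth seq [1 0 1 0 1 2 1 2 1 0 1 2 3 4 3 2 1 0]
  -> pairs=9 depth=4 groups=4 -> no
String 4 '(((((((())))))))()': depth seq [1 2 3 4 5 6 7 8 7 6 5 4 3 2 1 0 1 0]
  -> pairs=9 depth=8 groups=2 -> yes
String 5 '(()(()()(()))()()())()': depth seq [1 2 1 2 3 2 3 2 3 4 3 2 1 2 1 2 1 2 1 0 1 0]
  -> pairs=11 depth=4 groups=2 -> no
String 6 '(()(()()()())())': depth seq [1 2 1 2 3 2 3 2 3 2 3 2 1 2 1 0]
  -> pairs=8 depth=3 groups=1 -> no

Answer: no no no yes no no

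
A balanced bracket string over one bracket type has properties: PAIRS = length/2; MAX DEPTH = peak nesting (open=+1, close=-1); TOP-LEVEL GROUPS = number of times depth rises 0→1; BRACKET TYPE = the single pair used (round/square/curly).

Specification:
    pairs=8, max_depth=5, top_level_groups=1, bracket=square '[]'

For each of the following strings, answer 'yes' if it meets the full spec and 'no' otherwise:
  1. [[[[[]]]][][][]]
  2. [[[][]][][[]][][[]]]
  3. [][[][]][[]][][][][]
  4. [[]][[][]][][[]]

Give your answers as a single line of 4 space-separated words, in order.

Answer: yes no no no

Derivation:
String 1 '[[[[[]]]][][][]]': depth seq [1 2 3 4 5 4 3 2 1 2 1 2 1 2 1 0]
  -> pairs=8 depth=5 groups=1 -> yes
String 2 '[[[][]][][[]][][[]]]': depth seq [1 2 3 2 3 2 1 2 1 2 3 2 1 2 1 2 3 2 1 0]
  -> pairs=10 depth=3 groups=1 -> no
String 3 '[][[][]][[]][][][][]': depth seq [1 0 1 2 1 2 1 0 1 2 1 0 1 0 1 0 1 0 1 0]
  -> pairs=10 depth=2 groups=7 -> no
String 4 '[[]][[][]][][[]]': depth seq [1 2 1 0 1 2 1 2 1 0 1 0 1 2 1 0]
  -> pairs=8 depth=2 groups=4 -> no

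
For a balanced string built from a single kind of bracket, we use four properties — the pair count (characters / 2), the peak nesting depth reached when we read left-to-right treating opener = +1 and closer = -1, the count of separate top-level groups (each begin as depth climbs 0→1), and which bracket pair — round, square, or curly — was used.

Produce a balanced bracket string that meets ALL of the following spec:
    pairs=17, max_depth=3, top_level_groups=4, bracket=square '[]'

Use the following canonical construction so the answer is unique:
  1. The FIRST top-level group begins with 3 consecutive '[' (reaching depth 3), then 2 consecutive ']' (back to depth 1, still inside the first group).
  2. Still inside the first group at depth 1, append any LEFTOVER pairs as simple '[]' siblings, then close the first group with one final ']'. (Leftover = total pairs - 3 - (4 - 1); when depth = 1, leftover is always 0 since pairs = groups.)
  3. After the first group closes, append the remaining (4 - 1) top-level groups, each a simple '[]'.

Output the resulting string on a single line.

Spec: pairs=17 depth=3 groups=4
Leftover pairs = 17 - 3 - (4-1) = 11
First group: deep chain of depth 3 + 11 sibling pairs
Remaining 3 groups: simple '[]' each

Answer: [[[]][][][][][][][][][][][]][][][]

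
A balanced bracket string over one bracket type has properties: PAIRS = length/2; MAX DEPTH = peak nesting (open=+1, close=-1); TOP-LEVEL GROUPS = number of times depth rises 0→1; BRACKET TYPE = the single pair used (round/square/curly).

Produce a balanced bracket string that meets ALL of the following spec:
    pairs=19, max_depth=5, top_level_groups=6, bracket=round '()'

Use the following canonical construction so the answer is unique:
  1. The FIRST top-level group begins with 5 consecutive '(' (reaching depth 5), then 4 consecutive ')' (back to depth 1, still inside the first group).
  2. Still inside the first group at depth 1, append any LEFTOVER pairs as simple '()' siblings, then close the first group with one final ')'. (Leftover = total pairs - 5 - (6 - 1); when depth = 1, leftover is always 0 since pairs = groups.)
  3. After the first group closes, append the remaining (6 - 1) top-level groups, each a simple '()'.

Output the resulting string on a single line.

Answer: ((((())))()()()()()()()()())()()()()()

Derivation:
Spec: pairs=19 depth=5 groups=6
Leftover pairs = 19 - 5 - (6-1) = 9
First group: deep chain of depth 5 + 9 sibling pairs
Remaining 5 groups: simple '()' each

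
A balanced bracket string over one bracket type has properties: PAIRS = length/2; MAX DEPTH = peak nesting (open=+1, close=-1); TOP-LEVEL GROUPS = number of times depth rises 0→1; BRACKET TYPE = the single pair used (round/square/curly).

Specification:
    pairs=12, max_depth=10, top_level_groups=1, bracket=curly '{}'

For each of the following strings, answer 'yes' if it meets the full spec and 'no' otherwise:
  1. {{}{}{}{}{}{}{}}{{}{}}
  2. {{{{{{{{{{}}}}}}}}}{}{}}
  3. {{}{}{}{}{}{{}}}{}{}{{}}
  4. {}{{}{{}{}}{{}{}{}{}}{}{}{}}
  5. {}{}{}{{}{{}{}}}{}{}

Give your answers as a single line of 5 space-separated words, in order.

Answer: no yes no no no

Derivation:
String 1 '{{}{}{}{}{}{}{}}{{}{}}': depth seq [1 2 1 2 1 2 1 2 1 2 1 2 1 2 1 0 1 2 1 2 1 0]
  -> pairs=11 depth=2 groups=2 -> no
String 2 '{{{{{{{{{{}}}}}}}}}{}{}}': depth seq [1 2 3 4 5 6 7 8 9 10 9 8 7 6 5 4 3 2 1 2 1 2 1 0]
  -> pairs=12 depth=10 groups=1 -> yes
String 3 '{{}{}{}{}{}{{}}}{}{}{{}}': depth seq [1 2 1 2 1 2 1 2 1 2 1 2 3 2 1 0 1 0 1 0 1 2 1 0]
  -> pairs=12 depth=3 groups=4 -> no
String 4 '{}{{}{{}{}}{{}{}{}{}}{}{}{}}': depth seq [1 0 1 2 1 2 3 2 3 2 1 2 3 2 3 2 3 2 3 2 1 2 1 2 1 2 1 0]
  -> pairs=14 depth=3 groups=2 -> no
String 5 '{}{}{}{{}{{}{}}}{}{}': depth seq [1 0 1 0 1 0 1 2 1 2 3 2 3 2 1 0 1 0 1 0]
  -> pairs=10 depth=3 groups=6 -> no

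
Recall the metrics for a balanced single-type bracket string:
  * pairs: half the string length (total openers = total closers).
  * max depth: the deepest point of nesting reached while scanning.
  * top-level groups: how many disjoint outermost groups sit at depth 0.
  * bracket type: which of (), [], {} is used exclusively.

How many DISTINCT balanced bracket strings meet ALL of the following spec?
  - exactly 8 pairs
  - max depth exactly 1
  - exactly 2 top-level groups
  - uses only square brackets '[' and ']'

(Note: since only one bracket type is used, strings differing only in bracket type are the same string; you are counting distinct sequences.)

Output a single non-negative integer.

Spec: pairs=8 depth=1 groups=2
Count(depth <= 1) = 0
Count(depth <= 0) = 0
Count(depth == 1) = 0 - 0 = 0

Answer: 0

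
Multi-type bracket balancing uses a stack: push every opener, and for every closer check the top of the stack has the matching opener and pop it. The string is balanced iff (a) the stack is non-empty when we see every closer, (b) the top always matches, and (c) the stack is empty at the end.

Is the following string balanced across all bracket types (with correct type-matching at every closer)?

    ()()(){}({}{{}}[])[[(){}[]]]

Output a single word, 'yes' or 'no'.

pos 0: push '('; stack = (
pos 1: ')' matches '('; pop; stack = (empty)
pos 2: push '('; stack = (
pos 3: ')' matches '('; pop; stack = (empty)
pos 4: push '('; stack = (
pos 5: ')' matches '('; pop; stack = (empty)
pos 6: push '{'; stack = {
pos 7: '}' matches '{'; pop; stack = (empty)
pos 8: push '('; stack = (
pos 9: push '{'; stack = ({
pos 10: '}' matches '{'; pop; stack = (
pos 11: push '{'; stack = ({
pos 12: push '{'; stack = ({{
pos 13: '}' matches '{'; pop; stack = ({
pos 14: '}' matches '{'; pop; stack = (
pos 15: push '['; stack = ([
pos 16: ']' matches '['; pop; stack = (
pos 17: ')' matches '('; pop; stack = (empty)
pos 18: push '['; stack = [
pos 19: push '['; stack = [[
pos 20: push '('; stack = [[(
pos 21: ')' matches '('; pop; stack = [[
pos 22: push '{'; stack = [[{
pos 23: '}' matches '{'; pop; stack = [[
pos 24: push '['; stack = [[[
pos 25: ']' matches '['; pop; stack = [[
pos 26: ']' matches '['; pop; stack = [
pos 27: ']' matches '['; pop; stack = (empty)
end: stack empty → VALID
Verdict: properly nested → yes

Answer: yes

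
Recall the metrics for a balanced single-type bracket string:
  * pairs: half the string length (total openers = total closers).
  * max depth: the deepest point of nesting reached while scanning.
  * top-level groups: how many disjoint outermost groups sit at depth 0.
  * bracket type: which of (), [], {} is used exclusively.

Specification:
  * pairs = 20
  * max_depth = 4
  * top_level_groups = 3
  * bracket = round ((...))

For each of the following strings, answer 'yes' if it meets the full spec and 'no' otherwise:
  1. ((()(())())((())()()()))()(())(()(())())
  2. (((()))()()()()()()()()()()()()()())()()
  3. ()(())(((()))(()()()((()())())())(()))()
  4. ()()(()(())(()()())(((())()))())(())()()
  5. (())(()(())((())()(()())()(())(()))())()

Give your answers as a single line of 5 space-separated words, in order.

Answer: no yes no no yes

Derivation:
String 1 '((()(())())((())()()()))()(())(()(())())': depth seq [1 2 3 2 3 4 3 2 3 2 1 2 3 4 3 2 3 2 3 2 3 2 1 0 1 0 1 2 1 0 1 2 1 2 3 2 1 2 1 0]
  -> pairs=20 depth=4 groups=4 -> no
String 2 '(((()))()()()()()()()()()()()()()())()()': depth seq [1 2 3 4 3 2 1 2 1 2 1 2 1 2 1 2 1 2 1 2 1 2 1 2 1 2 1 2 1 2 1 2 1 2 1 0 1 0 1 0]
  -> pairs=20 depth=4 groups=3 -> yes
String 3 '()(())(((()))(()()()((()())())())(()))()': depth seq [1 0 1 2 1 0 1 2 3 4 3 2 1 2 3 2 3 2 3 2 3 4 5 4 5 4 3 4 3 2 3 2 1 2 3 2 1 0 1 0]
  -> pairs=20 depth=5 groups=4 -> no
String 4 '()()(()(())(()()())(((())()))())(())()()': depth seq [1 0 1 0 1 2 1 2 3 2 1 2 3 2 3 2 3 2 1 2 3 4 5 4 3 4 3 2 1 2 1 0 1 2 1 0 1 0 1 0]
  -> pairs=20 depth=5 groups=6 -> no
String 5 '(())(()(())((())()(()())()(())(()))())()': depth seq [1 2 1 0 1 2 1 2 3 2 1 2 3 4 3 2 3 2 3 4 3 4 3 2 3 2 3 4 3 2 3 4 3 2 1 2 1 0 1 0]
  -> pairs=20 depth=4 groups=3 -> yes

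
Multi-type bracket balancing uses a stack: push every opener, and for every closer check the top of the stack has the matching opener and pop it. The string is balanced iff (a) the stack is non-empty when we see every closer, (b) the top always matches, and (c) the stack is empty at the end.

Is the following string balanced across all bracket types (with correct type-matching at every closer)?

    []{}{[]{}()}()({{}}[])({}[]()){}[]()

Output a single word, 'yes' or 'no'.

pos 0: push '['; stack = [
pos 1: ']' matches '['; pop; stack = (empty)
pos 2: push '{'; stack = {
pos 3: '}' matches '{'; pop; stack = (empty)
pos 4: push '{'; stack = {
pos 5: push '['; stack = {[
pos 6: ']' matches '['; pop; stack = {
pos 7: push '{'; stack = {{
pos 8: '}' matches '{'; pop; stack = {
pos 9: push '('; stack = {(
pos 10: ')' matches '('; pop; stack = {
pos 11: '}' matches '{'; pop; stack = (empty)
pos 12: push '('; stack = (
pos 13: ')' matches '('; pop; stack = (empty)
pos 14: push '('; stack = (
pos 15: push '{'; stack = ({
pos 16: push '{'; stack = ({{
pos 17: '}' matches '{'; pop; stack = ({
pos 18: '}' matches '{'; pop; stack = (
pos 19: push '['; stack = ([
pos 20: ']' matches '['; pop; stack = (
pos 21: ')' matches '('; pop; stack = (empty)
pos 22: push '('; stack = (
pos 23: push '{'; stack = ({
pos 24: '}' matches '{'; pop; stack = (
pos 25: push '['; stack = ([
pos 26: ']' matches '['; pop; stack = (
pos 27: push '('; stack = ((
pos 28: ')' matches '('; pop; stack = (
pos 29: ')' matches '('; pop; stack = (empty)
pos 30: push '{'; stack = {
pos 31: '}' matches '{'; pop; stack = (empty)
pos 32: push '['; stack = [
pos 33: ']' matches '['; pop; stack = (empty)
pos 34: push '('; stack = (
pos 35: ')' matches '('; pop; stack = (empty)
end: stack empty → VALID
Verdict: properly nested → yes

Answer: yes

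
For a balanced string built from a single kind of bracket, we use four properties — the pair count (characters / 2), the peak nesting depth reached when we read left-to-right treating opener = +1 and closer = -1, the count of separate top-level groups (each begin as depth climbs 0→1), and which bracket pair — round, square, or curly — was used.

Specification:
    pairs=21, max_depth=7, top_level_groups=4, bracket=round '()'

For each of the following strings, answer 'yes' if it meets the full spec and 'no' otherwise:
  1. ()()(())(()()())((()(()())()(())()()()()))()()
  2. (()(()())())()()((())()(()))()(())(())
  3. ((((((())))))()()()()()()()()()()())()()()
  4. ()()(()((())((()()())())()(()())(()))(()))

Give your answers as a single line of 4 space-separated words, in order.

String 1 '()()(())(()()())((()(()())()(())()()()()))()()': depth seq [1 0 1 0 1 2 1 0 1 2 1 2 1 2 1 0 1 2 3 2 3 4 3 4 3 2 3 2 3 4 3 2 3 2 3 2 3 2 3 2 1 0 1 0 1 0]
  -> pairs=23 depth=4 groups=7 -> no
String 2 '(()(()())())()()((())()(()))()(())(())': depth seq [1 2 1 2 3 2 3 2 1 2 1 0 1 0 1 0 1 2 3 2 1 2 1 2 3 2 1 0 1 0 1 2 1 0 1 2 1 0]
  -> pairs=19 depth=3 groups=7 -> no
String 3 '((((((())))))()()()()()()()()()()())()()()': depth seq [1 2 3 4 5 6 7 6 5 4 3 2 1 2 1 2 1 2 1 2 1 2 1 2 1 2 1 2 1 2 1 2 1 2 1 0 1 0 1 0 1 0]
  -> pairs=21 depth=7 groups=4 -> yes
String 4 '()()(()((())((()()())())()(()())(()))(()))': depth seq [1 0 1 0 1 2 1 2 3 4 3 2 3 4 5 4 5 4 5 4 3 4 3 2 3 2 3 4 3 4 3 2 3 4 3 2 1 2 3 2 1 0]
  -> pairs=21 depth=5 groups=3 -> no

Answer: no no yes no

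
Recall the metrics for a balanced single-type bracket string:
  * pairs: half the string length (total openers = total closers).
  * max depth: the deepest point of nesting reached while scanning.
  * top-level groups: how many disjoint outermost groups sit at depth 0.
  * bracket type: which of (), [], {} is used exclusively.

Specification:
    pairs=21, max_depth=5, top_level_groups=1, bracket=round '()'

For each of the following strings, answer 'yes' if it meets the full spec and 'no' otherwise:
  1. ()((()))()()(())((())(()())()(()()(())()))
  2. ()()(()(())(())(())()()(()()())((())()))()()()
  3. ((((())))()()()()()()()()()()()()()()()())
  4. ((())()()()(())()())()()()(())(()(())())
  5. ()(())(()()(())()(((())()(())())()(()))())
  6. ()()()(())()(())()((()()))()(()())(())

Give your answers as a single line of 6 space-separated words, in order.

Answer: no no yes no no no

Derivation:
String 1 '()((()))()()(())((())(()())()(()()(())()))': depth seq [1 0 1 2 3 2 1 0 1 0 1 0 1 2 1 0 1 2 3 2 1 2 3 2 3 2 1 2 1 2 3 2 3 2 3 4 3 2 3 2 1 0]
  -> pairs=21 depth=4 groups=6 -> no
String 2 '()()(()(())(())(())()()(()()())((())()))()()()': depth seq [1 0 1 0 1 2 1 2 3 2 1 2 3 2 1 2 3 2 1 2 1 2 1 2 3 2 3 2 3 2 1 2 3 4 3 2 3 2 1 0 1 0 1 0 1 0]
  -> pairs=23 depth=4 groups=6 -> no
String 3 '((((())))()()()()()()()()()()()()()()()())': depth seq [1 2 3 4 5 4 3 2 1 2 1 2 1 2 1 2 1 2 1 2 1 2 1 2 1 2 1 2 1 2 1 2 1 2 1 2 1 2 1 2 1 0]
  -> pairs=21 depth=5 groups=1 -> yes
String 4 '((())()()()(())()())()()()(())(()(())())': depth seq [1 2 3 2 1 2 1 2 1 2 1 2 3 2 1 2 1 2 1 0 1 0 1 0 1 0 1 2 1 0 1 2 1 2 3 2 1 2 1 0]
  -> pairs=20 depth=3 groups=6 -> no
String 5 '()(())(()()(())()(((())()(())())()(()))())': depth seq [1 0 1 2 1 0 1 2 1 2 1 2 3 2 1 2 1 2 3 4 5 4 3 4 3 4 5 4 3 4 3 2 3 2 3 4 3 2 1 2 1 0]
  -> pairs=21 depth=5 groups=3 -> no
String 6 '()()()(())()(())()((()()))()(()())(())': depth seq [1 0 1 0 1 0 1 2 1 0 1 0 1 2 1 0 1 0 1 2 3 2 3 2 1 0 1 0 1 2 1 2 1 0 1 2 1 0]
  -> pairs=19 depth=3 groups=11 -> no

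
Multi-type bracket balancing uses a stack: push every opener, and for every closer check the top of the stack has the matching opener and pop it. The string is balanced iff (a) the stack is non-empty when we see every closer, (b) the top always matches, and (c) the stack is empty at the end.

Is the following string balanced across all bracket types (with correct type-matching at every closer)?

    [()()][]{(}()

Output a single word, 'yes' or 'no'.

pos 0: push '['; stack = [
pos 1: push '('; stack = [(
pos 2: ')' matches '('; pop; stack = [
pos 3: push '('; stack = [(
pos 4: ')' matches '('; pop; stack = [
pos 5: ']' matches '['; pop; stack = (empty)
pos 6: push '['; stack = [
pos 7: ']' matches '['; pop; stack = (empty)
pos 8: push '{'; stack = {
pos 9: push '('; stack = {(
pos 10: saw closer '}' but top of stack is '(' (expected ')') → INVALID
Verdict: type mismatch at position 10: '}' closes '(' → no

Answer: no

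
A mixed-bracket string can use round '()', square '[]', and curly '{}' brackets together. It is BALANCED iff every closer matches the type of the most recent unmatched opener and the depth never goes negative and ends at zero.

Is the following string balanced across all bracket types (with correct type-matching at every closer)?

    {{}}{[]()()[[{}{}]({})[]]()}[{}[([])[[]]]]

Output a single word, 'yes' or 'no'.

pos 0: push '{'; stack = {
pos 1: push '{'; stack = {{
pos 2: '}' matches '{'; pop; stack = {
pos 3: '}' matches '{'; pop; stack = (empty)
pos 4: push '{'; stack = {
pos 5: push '['; stack = {[
pos 6: ']' matches '['; pop; stack = {
pos 7: push '('; stack = {(
pos 8: ')' matches '('; pop; stack = {
pos 9: push '('; stack = {(
pos 10: ')' matches '('; pop; stack = {
pos 11: push '['; stack = {[
pos 12: push '['; stack = {[[
pos 13: push '{'; stack = {[[{
pos 14: '}' matches '{'; pop; stack = {[[
pos 15: push '{'; stack = {[[{
pos 16: '}' matches '{'; pop; stack = {[[
pos 17: ']' matches '['; pop; stack = {[
pos 18: push '('; stack = {[(
pos 19: push '{'; stack = {[({
pos 20: '}' matches '{'; pop; stack = {[(
pos 21: ')' matches '('; pop; stack = {[
pos 22: push '['; stack = {[[
pos 23: ']' matches '['; pop; stack = {[
pos 24: ']' matches '['; pop; stack = {
pos 25: push '('; stack = {(
pos 26: ')' matches '('; pop; stack = {
pos 27: '}' matches '{'; pop; stack = (empty)
pos 28: push '['; stack = [
pos 29: push '{'; stack = [{
pos 30: '}' matches '{'; pop; stack = [
pos 31: push '['; stack = [[
pos 32: push '('; stack = [[(
pos 33: push '['; stack = [[([
pos 34: ']' matches '['; pop; stack = [[(
pos 35: ')' matches '('; pop; stack = [[
pos 36: push '['; stack = [[[
pos 37: push '['; stack = [[[[
pos 38: ']' matches '['; pop; stack = [[[
pos 39: ']' matches '['; pop; stack = [[
pos 40: ']' matches '['; pop; stack = [
pos 41: ']' matches '['; pop; stack = (empty)
end: stack empty → VALID
Verdict: properly nested → yes

Answer: yes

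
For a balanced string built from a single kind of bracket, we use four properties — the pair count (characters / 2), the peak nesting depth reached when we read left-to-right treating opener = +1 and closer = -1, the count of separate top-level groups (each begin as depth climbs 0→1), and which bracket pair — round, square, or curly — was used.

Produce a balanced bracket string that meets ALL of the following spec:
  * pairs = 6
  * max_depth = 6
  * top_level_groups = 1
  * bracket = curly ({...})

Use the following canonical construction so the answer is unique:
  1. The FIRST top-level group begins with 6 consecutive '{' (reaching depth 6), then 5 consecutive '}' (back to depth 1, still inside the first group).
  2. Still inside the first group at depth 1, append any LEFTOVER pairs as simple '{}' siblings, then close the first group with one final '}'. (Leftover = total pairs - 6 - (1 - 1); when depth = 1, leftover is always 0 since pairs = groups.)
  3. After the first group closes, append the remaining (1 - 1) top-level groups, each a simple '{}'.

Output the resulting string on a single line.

Spec: pairs=6 depth=6 groups=1
Leftover pairs = 6 - 6 - (1-1) = 0
First group: deep chain of depth 6 + 0 sibling pairs
Remaining 0 groups: simple '{}' each

Answer: {{{{{{}}}}}}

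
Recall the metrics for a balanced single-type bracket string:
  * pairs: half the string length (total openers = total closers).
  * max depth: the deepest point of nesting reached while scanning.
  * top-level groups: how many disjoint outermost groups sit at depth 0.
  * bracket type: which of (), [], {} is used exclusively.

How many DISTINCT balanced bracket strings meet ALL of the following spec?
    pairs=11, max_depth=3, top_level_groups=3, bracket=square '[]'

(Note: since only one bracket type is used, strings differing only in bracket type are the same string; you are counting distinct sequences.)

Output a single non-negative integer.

Answer: 2355

Derivation:
Spec: pairs=11 depth=3 groups=3
Count(depth <= 3) = 2400
Count(depth <= 2) = 45
Count(depth == 3) = 2400 - 45 = 2355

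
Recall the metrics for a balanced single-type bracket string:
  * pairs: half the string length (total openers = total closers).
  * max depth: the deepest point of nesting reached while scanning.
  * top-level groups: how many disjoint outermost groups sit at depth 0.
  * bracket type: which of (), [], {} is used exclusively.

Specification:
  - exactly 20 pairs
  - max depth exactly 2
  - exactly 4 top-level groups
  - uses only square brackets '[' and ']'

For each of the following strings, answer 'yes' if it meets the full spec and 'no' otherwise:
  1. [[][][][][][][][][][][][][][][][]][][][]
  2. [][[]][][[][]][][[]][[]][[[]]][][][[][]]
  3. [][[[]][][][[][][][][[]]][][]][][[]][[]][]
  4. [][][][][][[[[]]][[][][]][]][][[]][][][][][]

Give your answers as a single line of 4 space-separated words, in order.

Answer: yes no no no

Derivation:
String 1 '[[][][][][][][][][][][][][][][][]][][][]': depth seq [1 2 1 2 1 2 1 2 1 2 1 2 1 2 1 2 1 2 1 2 1 2 1 2 1 2 1 2 1 2 1 2 1 0 1 0 1 0 1 0]
  -> pairs=20 depth=2 groups=4 -> yes
String 2 '[][[]][][[][]][][[]][[]][[[]]][][][[][]]': depth seq [1 0 1 2 1 0 1 0 1 2 1 2 1 0 1 0 1 2 1 0 1 2 1 0 1 2 3 2 1 0 1 0 1 0 1 2 1 2 1 0]
  -> pairs=20 depth=3 groups=11 -> no
String 3 '[][[[]][][][[][][][][[]]][][]][][[]][[]][]': depth seq [1 0 1 2 3 2 1 2 1 2 1 2 3 2 3 2 3 2 3 2 3 4 3 2 1 2 1 2 1 0 1 0 1 2 1 0 1 2 1 0 1 0]
  -> pairs=21 depth=4 groups=6 -> no
String 4 '[][][][][][[[[]]][[][][]][]][][[]][][][][][]': depth seq [1 0 1 0 1 0 1 0 1 0 1 2 3 4 3 2 1 2 3 2 3 2 3 2 1 2 1 0 1 0 1 2 1 0 1 0 1 0 1 0 1 0 1 0]
  -> pairs=22 depth=4 groups=13 -> no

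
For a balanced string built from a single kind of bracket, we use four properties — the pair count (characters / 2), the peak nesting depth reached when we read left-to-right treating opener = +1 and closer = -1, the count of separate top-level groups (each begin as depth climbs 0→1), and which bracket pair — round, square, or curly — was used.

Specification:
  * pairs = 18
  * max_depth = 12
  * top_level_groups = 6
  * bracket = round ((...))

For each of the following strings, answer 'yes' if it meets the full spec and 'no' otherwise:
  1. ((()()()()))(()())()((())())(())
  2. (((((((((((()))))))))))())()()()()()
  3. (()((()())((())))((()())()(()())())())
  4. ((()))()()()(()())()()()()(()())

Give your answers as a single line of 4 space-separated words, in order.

String 1 '((()()()()))(()())()((())())(())': depth seq [1 2 3 2 3 2 3 2 3 2 1 0 1 2 1 2 1 0 1 0 1 2 3 2 1 2 1 0 1 2 1 0]
  -> pairs=16 depth=3 groups=5 -> no
String 2 '(((((((((((()))))))))))())()()()()()': depth seq [1 2 3 4 5 6 7 8 9 10 11 12 11 10 9 8 7 6 5 4 3 2 1 2 1 0 1 0 1 0 1 0 1 0 1 0]
  -> pairs=18 depth=12 groups=6 -> yes
String 3 '(()((()())((())))((()())()(()())())())': depth seq [1 2 1 2 3 4 3 4 3 2 3 4 5 4 3 2 1 2 3 4 3 4 3 2 3 2 3 4 3 4 3 2 3 2 1 2 1 0]
  -> pairs=19 depth=5 groups=1 -> no
String 4 '((()))()()()(()())()()()()(()())': depth seq [1 2 3 2 1 0 1 0 1 0 1 0 1 2 1 2 1 0 1 0 1 0 1 0 1 0 1 2 1 2 1 0]
  -> pairs=16 depth=3 groups=10 -> no

Answer: no yes no no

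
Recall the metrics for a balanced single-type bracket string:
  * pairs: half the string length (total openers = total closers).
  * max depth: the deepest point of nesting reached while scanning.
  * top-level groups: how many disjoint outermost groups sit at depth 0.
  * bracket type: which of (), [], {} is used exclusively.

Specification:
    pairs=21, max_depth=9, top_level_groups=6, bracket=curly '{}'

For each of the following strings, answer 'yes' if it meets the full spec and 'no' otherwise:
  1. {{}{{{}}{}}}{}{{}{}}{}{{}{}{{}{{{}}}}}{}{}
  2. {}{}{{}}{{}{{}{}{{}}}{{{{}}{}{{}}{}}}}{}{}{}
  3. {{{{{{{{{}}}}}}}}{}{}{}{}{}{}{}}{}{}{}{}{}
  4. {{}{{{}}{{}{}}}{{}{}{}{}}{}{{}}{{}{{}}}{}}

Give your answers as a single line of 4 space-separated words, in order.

String 1 '{{}{{{}}{}}}{}{{}{}}{}{{}{}{{}{{{}}}}}{}{}': depth seq [1 2 1 2 3 4 3 2 3 2 1 0 1 0 1 2 1 2 1 0 1 0 1 2 1 2 1 2 3 2 3 4 5 4 3 2 1 0 1 0 1 0]
  -> pairs=21 depth=5 groups=7 -> no
String 2 '{}{}{{}}{{}{{}{}{{}}}{{{{}}{}{{}}{}}}}{}{}{}': depth seq [1 0 1 0 1 2 1 0 1 2 1 2 3 2 3 2 3 4 3 2 1 2 3 4 5 4 3 4 3 4 5 4 3 4 3 2 1 0 1 0 1 0 1 0]
  -> pairs=22 depth=5 groups=7 -> no
String 3 '{{{{{{{{{}}}}}}}}{}{}{}{}{}{}{}}{}{}{}{}{}': depth seq [1 2 3 4 5 6 7 8 9 8 7 6 5 4 3 2 1 2 1 2 1 2 1 2 1 2 1 2 1 2 1 0 1 0 1 0 1 0 1 0 1 0]
  -> pairs=21 depth=9 groups=6 -> yes
String 4 '{{}{{{}}{{}{}}}{{}{}{}{}}{}{{}}{{}{{}}}{}}': depth seq [1 2 1 2 3 4 3 2 3 4 3 4 3 2 1 2 3 2 3 2 3 2 3 2 1 2 1 2 3 2 1 2 3 2 3 4 3 2 1 2 1 0]
  -> pairs=21 depth=4 groups=1 -> no

Answer: no no yes no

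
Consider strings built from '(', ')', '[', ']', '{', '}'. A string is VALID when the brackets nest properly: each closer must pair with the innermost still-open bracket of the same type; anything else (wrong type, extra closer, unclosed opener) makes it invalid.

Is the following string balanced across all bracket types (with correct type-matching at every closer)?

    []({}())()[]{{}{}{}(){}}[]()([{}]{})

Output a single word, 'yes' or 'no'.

Answer: yes

Derivation:
pos 0: push '['; stack = [
pos 1: ']' matches '['; pop; stack = (empty)
pos 2: push '('; stack = (
pos 3: push '{'; stack = ({
pos 4: '}' matches '{'; pop; stack = (
pos 5: push '('; stack = ((
pos 6: ')' matches '('; pop; stack = (
pos 7: ')' matches '('; pop; stack = (empty)
pos 8: push '('; stack = (
pos 9: ')' matches '('; pop; stack = (empty)
pos 10: push '['; stack = [
pos 11: ']' matches '['; pop; stack = (empty)
pos 12: push '{'; stack = {
pos 13: push '{'; stack = {{
pos 14: '}' matches '{'; pop; stack = {
pos 15: push '{'; stack = {{
pos 16: '}' matches '{'; pop; stack = {
pos 17: push '{'; stack = {{
pos 18: '}' matches '{'; pop; stack = {
pos 19: push '('; stack = {(
pos 20: ')' matches '('; pop; stack = {
pos 21: push '{'; stack = {{
pos 22: '}' matches '{'; pop; stack = {
pos 23: '}' matches '{'; pop; stack = (empty)
pos 24: push '['; stack = [
pos 25: ']' matches '['; pop; stack = (empty)
pos 26: push '('; stack = (
pos 27: ')' matches '('; pop; stack = (empty)
pos 28: push '('; stack = (
pos 29: push '['; stack = ([
pos 30: push '{'; stack = ([{
pos 31: '}' matches '{'; pop; stack = ([
pos 32: ']' matches '['; pop; stack = (
pos 33: push '{'; stack = ({
pos 34: '}' matches '{'; pop; stack = (
pos 35: ')' matches '('; pop; stack = (empty)
end: stack empty → VALID
Verdict: properly nested → yes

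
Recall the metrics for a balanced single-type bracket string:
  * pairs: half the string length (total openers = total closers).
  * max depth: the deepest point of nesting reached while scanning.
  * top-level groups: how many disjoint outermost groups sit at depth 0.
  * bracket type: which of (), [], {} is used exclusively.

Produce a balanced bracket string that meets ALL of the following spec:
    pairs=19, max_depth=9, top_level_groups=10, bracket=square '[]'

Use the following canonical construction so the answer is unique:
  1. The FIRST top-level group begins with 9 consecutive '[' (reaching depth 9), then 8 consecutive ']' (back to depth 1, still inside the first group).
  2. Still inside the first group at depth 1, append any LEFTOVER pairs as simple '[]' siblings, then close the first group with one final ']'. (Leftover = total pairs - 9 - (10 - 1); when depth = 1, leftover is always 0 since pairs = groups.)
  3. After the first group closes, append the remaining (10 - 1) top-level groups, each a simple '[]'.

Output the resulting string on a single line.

Answer: [[[[[[[[[]]]]]]]][]][][][][][][][][][]

Derivation:
Spec: pairs=19 depth=9 groups=10
Leftover pairs = 19 - 9 - (10-1) = 1
First group: deep chain of depth 9 + 1 sibling pairs
Remaining 9 groups: simple '[]' each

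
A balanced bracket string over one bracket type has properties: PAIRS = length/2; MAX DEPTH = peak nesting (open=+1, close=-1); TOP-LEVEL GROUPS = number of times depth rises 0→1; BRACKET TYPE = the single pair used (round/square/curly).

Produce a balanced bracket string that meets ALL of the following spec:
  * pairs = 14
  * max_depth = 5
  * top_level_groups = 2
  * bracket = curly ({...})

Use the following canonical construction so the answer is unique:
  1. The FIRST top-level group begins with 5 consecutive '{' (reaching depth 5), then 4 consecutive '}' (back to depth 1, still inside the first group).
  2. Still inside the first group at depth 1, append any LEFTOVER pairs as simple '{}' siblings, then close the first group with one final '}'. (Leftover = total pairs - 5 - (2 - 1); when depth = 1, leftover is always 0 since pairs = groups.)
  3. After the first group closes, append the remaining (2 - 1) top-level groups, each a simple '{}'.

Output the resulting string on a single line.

Spec: pairs=14 depth=5 groups=2
Leftover pairs = 14 - 5 - (2-1) = 8
First group: deep chain of depth 5 + 8 sibling pairs
Remaining 1 groups: simple '{}' each

Answer: {{{{{}}}}{}{}{}{}{}{}{}{}}{}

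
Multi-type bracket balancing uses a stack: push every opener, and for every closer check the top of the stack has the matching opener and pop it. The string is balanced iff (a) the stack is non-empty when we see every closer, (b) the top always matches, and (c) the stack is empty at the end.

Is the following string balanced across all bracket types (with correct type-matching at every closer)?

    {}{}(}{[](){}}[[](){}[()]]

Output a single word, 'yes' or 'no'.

Answer: no

Derivation:
pos 0: push '{'; stack = {
pos 1: '}' matches '{'; pop; stack = (empty)
pos 2: push '{'; stack = {
pos 3: '}' matches '{'; pop; stack = (empty)
pos 4: push '('; stack = (
pos 5: saw closer '}' but top of stack is '(' (expected ')') → INVALID
Verdict: type mismatch at position 5: '}' closes '(' → no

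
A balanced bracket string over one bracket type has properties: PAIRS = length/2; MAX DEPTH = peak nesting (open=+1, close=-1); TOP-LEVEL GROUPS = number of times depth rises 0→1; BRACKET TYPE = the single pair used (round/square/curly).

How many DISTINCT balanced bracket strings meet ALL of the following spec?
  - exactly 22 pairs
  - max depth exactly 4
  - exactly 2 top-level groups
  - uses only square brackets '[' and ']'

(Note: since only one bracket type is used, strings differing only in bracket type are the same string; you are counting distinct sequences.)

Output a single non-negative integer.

Answer: 468232379

Derivation:
Spec: pairs=22 depth=4 groups=2
Count(depth <= 4) = 474261691
Count(depth <= 3) = 6029312
Count(depth == 4) = 474261691 - 6029312 = 468232379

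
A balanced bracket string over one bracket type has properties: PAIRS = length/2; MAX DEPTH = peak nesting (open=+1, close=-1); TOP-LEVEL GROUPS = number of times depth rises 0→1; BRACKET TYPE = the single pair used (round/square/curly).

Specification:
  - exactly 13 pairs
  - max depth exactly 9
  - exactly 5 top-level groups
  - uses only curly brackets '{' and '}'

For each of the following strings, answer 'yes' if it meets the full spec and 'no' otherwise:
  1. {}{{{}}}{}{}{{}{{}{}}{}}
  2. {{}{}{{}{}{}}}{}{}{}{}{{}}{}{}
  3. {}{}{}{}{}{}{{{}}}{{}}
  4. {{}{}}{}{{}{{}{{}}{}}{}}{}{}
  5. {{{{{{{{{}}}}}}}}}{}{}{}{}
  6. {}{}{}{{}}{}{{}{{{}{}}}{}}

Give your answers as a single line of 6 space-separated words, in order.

String 1 '{}{{{}}}{}{}{{}{{}{}}{}}': depth seq [1 0 1 2 3 2 1 0 1 0 1 0 1 2 1 2 3 2 3 2 1 2 1 0]
  -> pairs=12 depth=3 groups=5 -> no
String 2 '{{}{}{{}{}{}}}{}{}{}{}{{}}{}{}': depth seq [1 2 1 2 1 2 3 2 3 2 3 2 1 0 1 0 1 0 1 0 1 0 1 2 1 0 1 0 1 0]
  -> pairs=15 depth=3 groups=8 -> no
String 3 '{}{}{}{}{}{}{{{}}}{{}}': depth seq [1 0 1 0 1 0 1 0 1 0 1 0 1 2 3 2 1 0 1 2 1 0]
  -> pairs=11 depth=3 groups=8 -> no
String 4 '{{}{}}{}{{}{{}{{}}{}}{}}{}{}': depth seq [1 2 1 2 1 0 1 0 1 2 1 2 3 2 3 4 3 2 3 2 1 2 1 0 1 0 1 0]
  -> pairs=14 depth=4 groups=5 -> no
String 5 '{{{{{{{{{}}}}}}}}}{}{}{}{}': depth seq [1 2 3 4 5 6 7 8 9 8 7 6 5 4 3 2 1 0 1 0 1 0 1 0 1 0]
  -> pairs=13 depth=9 groups=5 -> yes
String 6 '{}{}{}{{}}{}{{}{{{}{}}}{}}': depth seq [1 0 1 0 1 0 1 2 1 0 1 0 1 2 1 2 3 4 3 4 3 2 1 2 1 0]
  -> pairs=13 depth=4 groups=6 -> no

Answer: no no no no yes no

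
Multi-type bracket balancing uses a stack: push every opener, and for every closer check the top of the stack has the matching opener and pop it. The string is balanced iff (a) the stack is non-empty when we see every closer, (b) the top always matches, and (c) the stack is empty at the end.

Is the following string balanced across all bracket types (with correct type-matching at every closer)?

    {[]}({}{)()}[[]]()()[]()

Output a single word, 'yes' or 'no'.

pos 0: push '{'; stack = {
pos 1: push '['; stack = {[
pos 2: ']' matches '['; pop; stack = {
pos 3: '}' matches '{'; pop; stack = (empty)
pos 4: push '('; stack = (
pos 5: push '{'; stack = ({
pos 6: '}' matches '{'; pop; stack = (
pos 7: push '{'; stack = ({
pos 8: saw closer ')' but top of stack is '{' (expected '}') → INVALID
Verdict: type mismatch at position 8: ')' closes '{' → no

Answer: no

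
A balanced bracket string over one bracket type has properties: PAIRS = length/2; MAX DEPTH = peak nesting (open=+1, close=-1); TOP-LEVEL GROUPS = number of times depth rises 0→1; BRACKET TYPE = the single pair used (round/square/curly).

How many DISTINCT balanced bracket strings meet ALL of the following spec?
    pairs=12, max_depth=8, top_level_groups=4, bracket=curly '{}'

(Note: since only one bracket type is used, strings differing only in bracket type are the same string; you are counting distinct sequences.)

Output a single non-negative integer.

Spec: pairs=12 depth=8 groups=4
Count(depth <= 8) = 25190
Count(depth <= 7) = 25126
Count(depth == 8) = 25190 - 25126 = 64

Answer: 64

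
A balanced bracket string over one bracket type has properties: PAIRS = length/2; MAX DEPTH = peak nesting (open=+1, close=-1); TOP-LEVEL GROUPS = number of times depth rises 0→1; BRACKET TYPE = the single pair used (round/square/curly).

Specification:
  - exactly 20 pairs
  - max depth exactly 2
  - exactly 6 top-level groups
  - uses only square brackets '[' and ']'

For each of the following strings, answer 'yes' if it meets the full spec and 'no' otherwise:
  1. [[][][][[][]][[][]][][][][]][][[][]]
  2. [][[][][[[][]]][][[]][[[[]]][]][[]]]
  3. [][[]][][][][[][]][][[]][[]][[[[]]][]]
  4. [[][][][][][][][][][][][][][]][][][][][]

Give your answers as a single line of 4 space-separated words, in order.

Answer: no no no yes

Derivation:
String 1 '[[][][][[][]][[][]][][][][]][][[][]]': depth seq [1 2 1 2 1 2 1 2 3 2 3 2 1 2 3 2 3 2 1 2 1 2 1 2 1 2 1 0 1 0 1 2 1 2 1 0]
  -> pairs=18 depth=3 groups=3 -> no
String 2 '[][[][][[[][]]][][[]][[[[]]][]][[]]]': depth seq [1 0 1 2 1 2 1 2 3 4 3 4 3 2 1 2 1 2 3 2 1 2 3 4 5 4 3 2 3 2 1 2 3 2 1 0]
  -> pairs=18 depth=5 groups=2 -> no
String 3 '[][[]][][][][[][]][][[]][[]][[[[]]][]]': depth seq [1 0 1 2 1 0 1 0 1 0 1 0 1 2 1 2 1 0 1 0 1 2 1 0 1 2 1 0 1 2 3 4 3 2 1 2 1 0]
  -> pairs=19 depth=4 groups=10 -> no
String 4 '[[][][][][][][][][][][][][][]][][][][][]': depth seq [1 2 1 2 1 2 1 2 1 2 1 2 1 2 1 2 1 2 1 2 1 2 1 2 1 2 1 2 1 0 1 0 1 0 1 0 1 0 1 0]
  -> pairs=20 depth=2 groups=6 -> yes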